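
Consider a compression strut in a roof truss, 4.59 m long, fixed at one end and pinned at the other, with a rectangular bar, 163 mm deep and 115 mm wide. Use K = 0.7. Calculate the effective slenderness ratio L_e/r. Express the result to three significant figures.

For a rectangle r_min = b/√12 = 115/√12 = 33.20 mm
L_e = K·L = 0.7 × 4.59 m = 3.213 m = 3213.0 mm
λ = L_e / r_min = 3213.0 / 33.20 = 96.8

λ ≈ 96.8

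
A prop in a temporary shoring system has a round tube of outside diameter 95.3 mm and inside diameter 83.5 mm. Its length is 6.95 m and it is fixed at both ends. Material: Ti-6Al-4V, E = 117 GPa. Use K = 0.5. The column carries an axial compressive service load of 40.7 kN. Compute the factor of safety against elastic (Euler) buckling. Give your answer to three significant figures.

d_o = 95.3 mm, d_i = 83.5 mm
I = π(d_o⁴ − d_i⁴)/64 = π(95.3⁴ − 83.50⁴)/64 = 1.663×10^6 mm⁴
I = 1.663×10^6 mm⁴ = 1.663×10^-6 m⁴
Effective length L_e = K·L = 0.5 × 6.95 = 3.475 m
P_cr = π²EI / L_e² = π² × 117×10⁹ × 1.663×10^-6 / 3.475² = 1.590×10^5 N
Factor of safety n = P_cr / P = 159.00 / 40.7 = 3.91

n ≈ 3.91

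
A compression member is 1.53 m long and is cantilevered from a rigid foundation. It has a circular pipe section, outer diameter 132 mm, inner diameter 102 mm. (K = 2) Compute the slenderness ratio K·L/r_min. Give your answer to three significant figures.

d_o = 132 mm, d_i = 102 mm
I = π(d_o⁴ − d_i⁴)/64 = π(132⁴ − 102.0⁴)/64 = 9.589×10^6 mm⁴
A = 5.513×10^3 mm²;  r_min = √(I/A) = √(9.589×10^6/5.513×10^3) = 41.70 mm
L_e = K·L = 2 × 1.53 m = 3.060 m = 3060.0 mm
λ = L_e / r_min = 3060.0 / 41.70 = 73.4

λ ≈ 73.4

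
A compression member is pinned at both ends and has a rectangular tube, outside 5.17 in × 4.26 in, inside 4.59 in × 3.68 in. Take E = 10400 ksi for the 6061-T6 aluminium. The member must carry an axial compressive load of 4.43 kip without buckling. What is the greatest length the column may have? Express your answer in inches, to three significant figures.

L_max ≈ 575 in

Weak-axis I_min = (h_o·b_o³ − h_i·b_i³)/12 with b_o = 4.26, b_i = 3.680 in (shorter outer/inner sides).
I_min = (5.17×4.26³ − 4.590×3.680³)/12 = 14.24 in⁴
At the buckling limit P_cr = P = 4.430×10^3 lb
From P_cr = π²EI/(K·L)²:  L = (1/K)·√(π²EI/P_cr) = (1/1)·√(π²×1.04×10^7×14.24/4.430×10^3)
L = 575 in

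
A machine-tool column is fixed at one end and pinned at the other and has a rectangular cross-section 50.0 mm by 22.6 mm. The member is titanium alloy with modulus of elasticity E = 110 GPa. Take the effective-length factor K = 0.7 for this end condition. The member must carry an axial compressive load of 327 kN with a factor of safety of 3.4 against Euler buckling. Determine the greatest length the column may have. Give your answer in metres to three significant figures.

Buckling occurs about the weak axis: I_min = h·b³/12 with b = 22.6 mm (the shorter side).
I_min = 50.0×22.6³/12 = 4.810×10^4 mm⁴
I = 4.810×10^-8 m⁴
Required critical load P_cr = n·P = 3.4 × 327 = 1112 kN = 1.112×10^6 N
From P_cr = π²EI/(K·L)²:  L = (1/K)·√(π²EI/P_cr) = (1/0.7)·√(π²×1.10×10^11×4.810×10^-8/1.112×10^6)
L = 0.310 m

L_max ≈ 0.310 m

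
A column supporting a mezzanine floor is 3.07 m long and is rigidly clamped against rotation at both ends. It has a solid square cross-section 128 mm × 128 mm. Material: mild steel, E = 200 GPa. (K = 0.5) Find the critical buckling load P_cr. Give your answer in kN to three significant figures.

P_cr ≈ 18700 kN

I = a⁴/12 = 128⁴/12 = 2.237×10^7 mm⁴
I = 2.237×10^7 mm⁴ = 2.237×10^-5 m⁴
Effective length L_e = K·L = 0.5 × 3.07 = 1.535 m
P_cr = π²EI / L_e² = π² × 200×10⁹ × 2.237×10^-5 / 1.535² = 1.874×10^7 N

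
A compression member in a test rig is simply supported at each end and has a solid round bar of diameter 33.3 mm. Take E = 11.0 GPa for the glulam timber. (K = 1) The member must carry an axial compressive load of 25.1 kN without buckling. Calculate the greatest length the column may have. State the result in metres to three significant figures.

I = πd⁴/64 = π×33.3⁴/64 = 6.036×10^4 mm⁴
I = 6.036×10^-8 m⁴
At the buckling limit P_cr = P = 2.510×10^4 N
From P_cr = π²EI/(K·L)²:  L = (1/K)·√(π²EI/P_cr) = (1/1)·√(π²×1.10×10^10×6.036×10^-8/2.510×10^4)
L = 0.511 m

L_max ≈ 0.511 m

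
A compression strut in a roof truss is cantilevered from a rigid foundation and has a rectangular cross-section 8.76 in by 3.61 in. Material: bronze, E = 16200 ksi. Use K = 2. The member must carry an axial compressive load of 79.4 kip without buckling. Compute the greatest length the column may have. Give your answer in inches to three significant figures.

Buckling occurs about the weak axis: I_min = h·b³/12 with b = 3.61 in (the shorter side).
I_min = 8.76×3.61³/12 = 34.34 in⁴
At the buckling limit P_cr = P = 7.940×10^4 lb
From P_cr = π²EI/(K·L)²:  L = (1/K)·√(π²EI/P_cr) = (1/2)·√(π²×1.62×10^7×34.34/7.940×10^4)
L = 131 in

L_max ≈ 131 in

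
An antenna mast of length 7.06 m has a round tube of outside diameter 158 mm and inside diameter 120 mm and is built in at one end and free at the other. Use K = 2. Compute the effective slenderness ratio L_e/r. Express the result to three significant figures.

d_o = 158 mm, d_i = 120 mm
I = π(d_o⁴ − d_i⁴)/64 = π(158⁴ − 120.0⁴)/64 = 2.041×10^7 mm⁴
A = 8.297×10^3 mm²;  r_min = √(I/A) = √(2.041×10^7/8.297×10^3) = 49.60 mm
L_e = K·L = 2 × 7.06 m = 14.12 m = 14120 mm
λ = L_e / r_min = 14120 / 49.60 = 285

λ ≈ 285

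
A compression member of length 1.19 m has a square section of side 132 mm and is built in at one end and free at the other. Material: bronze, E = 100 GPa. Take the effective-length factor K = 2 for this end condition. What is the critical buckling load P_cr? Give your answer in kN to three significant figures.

P_cr ≈ 4410 kN

I = a⁴/12 = 132⁴/12 = 2.530×10^7 mm⁴
I = 2.530×10^7 mm⁴ = 2.530×10^-5 m⁴
Effective length L_e = K·L = 2 × 1.19 = 2.380 m
P_cr = π²EI / L_e² = π² × 100×10⁹ × 2.530×10^-5 / 2.380² = 4.408×10^6 N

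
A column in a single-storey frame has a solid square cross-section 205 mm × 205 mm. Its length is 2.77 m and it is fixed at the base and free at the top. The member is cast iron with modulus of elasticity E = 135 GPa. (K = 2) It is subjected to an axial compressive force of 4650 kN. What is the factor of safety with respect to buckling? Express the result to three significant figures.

n ≈ 1.37

I = a⁴/12 = 205⁴/12 = 1.472×10^8 mm⁴
I = 1.472×10^8 mm⁴ = 1.472×10^-4 m⁴
Effective length L_e = K·L = 2 × 2.77 = 5.540 m
P_cr = π²EI / L_e² = π² × 135×10⁹ × 1.472×10^-4 / 5.540² = 6.389×10^6 N
Factor of safety n = P_cr / P = 6389.2 / 4650 = 1.37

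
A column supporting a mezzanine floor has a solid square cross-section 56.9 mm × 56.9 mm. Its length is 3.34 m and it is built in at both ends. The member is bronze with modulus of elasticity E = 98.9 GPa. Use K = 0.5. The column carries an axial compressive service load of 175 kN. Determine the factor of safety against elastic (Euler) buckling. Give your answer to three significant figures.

I = a⁴/12 = 56.9⁴/12 = 8.735×10^5 mm⁴
I = 8.735×10^5 mm⁴ = 8.735×10^-7 m⁴
Effective length L_e = K·L = 0.5 × 3.34 = 1.670 m
P_cr = π²EI / L_e² = π² × 98.9×10⁹ × 8.735×10^-7 / 1.670² = 3.057×10^5 N
Factor of safety n = P_cr / P = 305.72 / 175 = 1.75

n ≈ 1.75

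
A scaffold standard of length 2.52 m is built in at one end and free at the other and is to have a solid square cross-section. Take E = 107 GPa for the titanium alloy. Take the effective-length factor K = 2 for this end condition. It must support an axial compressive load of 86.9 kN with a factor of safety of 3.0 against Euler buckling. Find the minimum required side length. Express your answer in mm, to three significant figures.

Required P_cr = n·P = 3.0 × 86.9 = 260.7 kN
L_e = K·L = 2 × 2.52 = 5.040 m
Required I = P_cr·L_e²/(π²E) = 2.607×10^5 × 5.040² / (π² × 1.07×10^11) = 6.271×10^-6 m⁴
I_req = 6.271×10^6 mm⁴
Solid square: I = a⁴/12  ⇒  a = (12I)^(1/4) = (12×6.271×10^6)^(1/4) = 93.1 mm

a ≈ 93.1 mm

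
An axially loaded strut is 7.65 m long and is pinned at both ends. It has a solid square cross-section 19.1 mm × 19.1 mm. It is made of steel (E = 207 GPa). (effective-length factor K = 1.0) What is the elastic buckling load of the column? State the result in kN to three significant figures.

I = a⁴/12 = 19.1⁴/12 = 1.109×10^4 mm⁴
I = 1.109×10^4 mm⁴ = 1.109×10^-8 m⁴
Effective length L_e = K·L = 1 × 7.65 = 7.650 m
P_cr = π²EI / L_e² = π² × 207×10⁹ × 1.109×10^-8 / 7.650² = 387.2 N

P_cr ≈ 0.387 kN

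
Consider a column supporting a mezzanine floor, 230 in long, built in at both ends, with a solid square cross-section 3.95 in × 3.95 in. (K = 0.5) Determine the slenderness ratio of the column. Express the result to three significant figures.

λ ≈ 101

For a square r = a/√12 = 3.95/√12 = 1.140 in
L_e = K·L = 0.5 × 230 = 115.0 in
λ = L_e / r_min = 115.00 / 1.140 = 101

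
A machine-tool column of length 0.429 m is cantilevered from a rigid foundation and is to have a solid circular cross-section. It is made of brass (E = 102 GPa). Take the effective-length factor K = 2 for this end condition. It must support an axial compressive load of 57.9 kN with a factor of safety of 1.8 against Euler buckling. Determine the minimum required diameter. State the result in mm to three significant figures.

Required P_cr = n·P = 1.8 × 57.9 = 104.2 kN
L_e = K·L = 2 × 0.429 = 0.8580 m
Required I = P_cr·L_e²/(π²E) = 1.042×10^5 × 0.8580² / (π² × 1.02×10^11) = 7.621×10^-8 m⁴
I_req = 7.621×10^4 mm⁴
Solid circle: I = πd⁴/64  ⇒  d = (64I/π)^(1/4) = (64×7.621×10^4/π)^(1/4) = 35.3 mm

d ≈ 35.3 mm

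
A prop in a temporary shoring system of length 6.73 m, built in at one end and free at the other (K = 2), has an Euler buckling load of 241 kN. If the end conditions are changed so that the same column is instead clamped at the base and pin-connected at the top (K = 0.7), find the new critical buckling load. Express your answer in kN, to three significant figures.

P_cr ≈ 1970 kN

P_cr ∝ 1/K², so P_cr,new = P_cr,old × (K_old/K_new)² = 241 × (2/0.7)²
= 241 × 8.163 = 1970 kN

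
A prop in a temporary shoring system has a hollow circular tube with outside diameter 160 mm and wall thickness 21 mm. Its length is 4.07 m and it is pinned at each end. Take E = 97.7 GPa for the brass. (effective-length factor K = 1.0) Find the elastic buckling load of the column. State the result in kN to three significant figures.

Inner diameter d_i = 160 − 2×21 = 118.0 mm
I = π(d_o⁴ − d_i⁴)/64 = π(160⁴ − 118.0⁴)/64 = 2.265×10^7 mm⁴
I = 2.265×10^7 mm⁴ = 2.265×10^-5 m⁴
Effective length L_e = K·L = 1 × 4.07 = 4.070 m
P_cr = π²EI / L_e² = π² × 97.7×10⁹ × 2.265×10^-5 / 4.070² = 1.319×10^6 N

P_cr ≈ 1320 kN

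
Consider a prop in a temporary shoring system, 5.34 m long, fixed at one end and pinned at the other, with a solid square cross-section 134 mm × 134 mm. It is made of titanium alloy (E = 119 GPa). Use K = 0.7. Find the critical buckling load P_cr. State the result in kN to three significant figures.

P_cr ≈ 2260 kN

I = a⁴/12 = 134⁴/12 = 2.687×10^7 mm⁴
I = 2.687×10^7 mm⁴ = 2.687×10^-5 m⁴
Effective length L_e = K·L = 0.7 × 5.34 = 3.738 m
P_cr = π²EI / L_e² = π² × 119×10⁹ × 2.687×10^-5 / 3.738² = 2.258×10^6 N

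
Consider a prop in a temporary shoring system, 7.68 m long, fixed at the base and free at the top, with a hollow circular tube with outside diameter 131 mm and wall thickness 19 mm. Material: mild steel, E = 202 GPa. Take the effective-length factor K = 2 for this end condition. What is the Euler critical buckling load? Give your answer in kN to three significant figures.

Inner diameter d_i = 131 − 2×19 = 93.00 mm
I = π(d_o⁴ − d_i⁴)/64 = π(131⁴ − 93.00⁴)/64 = 1.078×10^7 mm⁴
I = 1.078×10^7 mm⁴ = 1.078×10^-5 m⁴
Effective length L_e = K·L = 2 × 7.68 = 15.36 m
P_cr = π²EI / L_e² = π² × 202×10⁹ × 1.078×10^-5 / 15.36² = 9.113×10^4 N

P_cr ≈ 91.1 kN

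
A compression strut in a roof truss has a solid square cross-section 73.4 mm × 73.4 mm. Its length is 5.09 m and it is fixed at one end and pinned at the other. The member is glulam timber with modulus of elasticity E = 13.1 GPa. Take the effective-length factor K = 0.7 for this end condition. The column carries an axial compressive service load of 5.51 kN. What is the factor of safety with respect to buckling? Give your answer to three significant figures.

n ≈ 4.47

I = a⁴/12 = 73.4⁴/12 = 2.419×10^6 mm⁴
I = 2.419×10^6 mm⁴ = 2.419×10^-6 m⁴
Effective length L_e = K·L = 0.7 × 5.09 = 3.563 m
P_cr = π²EI / L_e² = π² × 13.1×10⁹ × 2.419×10^-6 / 3.563² = 2.463×10^4 N
Factor of safety n = P_cr / P = 24.634 / 5.51 = 4.47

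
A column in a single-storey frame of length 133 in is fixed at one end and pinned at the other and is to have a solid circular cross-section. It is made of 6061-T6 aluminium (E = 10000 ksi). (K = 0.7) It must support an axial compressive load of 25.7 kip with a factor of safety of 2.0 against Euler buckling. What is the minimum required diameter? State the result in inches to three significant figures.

Required P_cr = n·P = 2.0 × 25.7 = 51.40 kip
L_e = K·L = 0.7 × 133 = 93.10 in
Required I = P_cr·L_e²/(π²E) = 5.140×10^4 × 93.10² / (π² × 1.00×10^7) = 4.514 in⁴
Solid circle: I = πd⁴/64  ⇒  d = (64I/π)^(1/4) = (64×4.514/π)^(1/4) = 3.10 in

d ≈ 3.10 in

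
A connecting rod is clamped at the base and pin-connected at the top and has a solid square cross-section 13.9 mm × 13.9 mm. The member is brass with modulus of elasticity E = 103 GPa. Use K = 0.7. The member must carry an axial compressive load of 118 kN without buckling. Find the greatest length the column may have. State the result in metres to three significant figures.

I = a⁴/12 = 13.9⁴/12 = 3.111×10^3 mm⁴
I = 3.111×10^-9 m⁴
At the buckling limit P_cr = P = 1.180×10^5 N
From P_cr = π²EI/(K·L)²:  L = (1/K)·√(π²EI/P_cr) = (1/0.7)·√(π²×1.03×10^11×3.111×10^-9/1.180×10^5)
L = 0.234 m

L_max ≈ 0.234 m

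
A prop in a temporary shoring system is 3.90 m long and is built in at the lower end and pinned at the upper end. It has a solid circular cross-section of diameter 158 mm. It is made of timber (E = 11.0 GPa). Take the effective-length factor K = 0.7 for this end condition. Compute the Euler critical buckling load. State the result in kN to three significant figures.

P_cr ≈ 446 kN

I = πd⁴/64 = π×158⁴/64 = 3.059×10^7 mm⁴
I = 3.059×10^7 mm⁴ = 3.059×10^-5 m⁴
Effective length L_e = K·L = 0.7 × 3.90 = 2.730 m
P_cr = π²EI / L_e² = π² × 11.0×10⁹ × 3.059×10^-5 / 2.730² = 4.456×10^5 N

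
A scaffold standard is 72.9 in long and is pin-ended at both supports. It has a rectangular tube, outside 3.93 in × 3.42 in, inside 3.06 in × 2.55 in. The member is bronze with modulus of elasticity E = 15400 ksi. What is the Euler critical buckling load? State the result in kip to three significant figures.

P_cr ≈ 254 kip

Weak-axis I_min = (h_o·b_o³ − h_i·b_i³)/12 with b_o = 3.42, b_i = 2.550 in (shorter outer/inner sides).
I_min = (3.93×3.42³ − 3.060×2.550³)/12 = 8.872 in⁴
Effective length L_e = K·L = 1 × 72.9 = 72.90 in
P_cr = π²EI / L_e² = π² × 15400×10³ × 8.872 / 72.90² = 2.537×10^5 lb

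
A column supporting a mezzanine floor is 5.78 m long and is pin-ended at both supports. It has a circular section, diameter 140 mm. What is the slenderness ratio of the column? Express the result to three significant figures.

λ ≈ 165

For a solid circle r = d/4 = 140/4 = 35.00 mm
L_e = K·L = 1 × 5.78 m = 5.780 m = 5780.0 mm
λ = L_e / r_min = 5780.0 / 35.00 = 165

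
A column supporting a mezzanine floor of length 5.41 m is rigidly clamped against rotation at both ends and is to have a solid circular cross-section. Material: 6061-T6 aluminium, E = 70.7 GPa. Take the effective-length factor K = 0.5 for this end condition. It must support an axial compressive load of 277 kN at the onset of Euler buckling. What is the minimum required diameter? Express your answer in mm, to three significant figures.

L_e = K·L = 0.5 × 5.41 = 2.705 m
Required I = P_cr·L_e²/(π²E) = 2.770×10^5 × 2.705² / (π² × 7.07×10^10) = 2.905×10^-6 m⁴
I_req = 2.905×10^6 mm⁴
Solid circle: I = πd⁴/64  ⇒  d = (64I/π)^(1/4) = (64×2.905×10^6/π)^(1/4) = 87.7 mm

d ≈ 87.7 mm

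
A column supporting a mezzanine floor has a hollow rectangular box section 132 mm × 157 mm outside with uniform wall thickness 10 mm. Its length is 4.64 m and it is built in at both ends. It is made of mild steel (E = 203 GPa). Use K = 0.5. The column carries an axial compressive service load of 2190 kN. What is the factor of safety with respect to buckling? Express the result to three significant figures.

n ≈ 2.39

Inner dimensions: h_i = 157 − 2×10 = 137.0 mm, b_i = 132 − 2×10 = 112.0 mm
Weak-axis I_min = (h_o·b_o³ − h_i·b_i³)/12 with b_o = 132, b_i = 112.0 mm (shorter outer/inner sides).
I_min = (157×132³ − 137.0×112.0³)/12 = 1.405×10^7 mm⁴
I = 1.405×10^7 mm⁴ = 1.405×10^-5 m⁴
Effective length L_e = K·L = 0.5 × 4.64 = 2.320 m
P_cr = π²EI / L_e² = π² × 203×10⁹ × 1.405×10^-5 / 2.320² = 5.231×10^6 N
Factor of safety n = P_cr / P = 5230.5 / 2190 = 2.39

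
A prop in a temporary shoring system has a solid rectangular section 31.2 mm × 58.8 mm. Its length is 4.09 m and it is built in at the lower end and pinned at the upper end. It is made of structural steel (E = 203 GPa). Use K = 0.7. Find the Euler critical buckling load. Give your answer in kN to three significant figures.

P_cr ≈ 36.4 kN

Buckling occurs about the weak axis: I_min = h·b³/12 with b = 31.2 mm (the shorter side).
I_min = 58.8×31.2³/12 = 1.488×10^5 mm⁴
I = 1.488×10^5 mm⁴ = 1.488×10^-7 m⁴
Effective length L_e = K·L = 0.7 × 4.09 = 2.863 m
P_cr = π²EI / L_e² = π² × 203×10⁹ × 1.488×10^-7 / 2.863² = 3.638×10^4 N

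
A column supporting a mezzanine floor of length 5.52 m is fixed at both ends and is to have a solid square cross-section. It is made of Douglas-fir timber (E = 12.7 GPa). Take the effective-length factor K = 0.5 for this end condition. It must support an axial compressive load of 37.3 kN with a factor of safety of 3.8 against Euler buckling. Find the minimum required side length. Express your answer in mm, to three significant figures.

Required P_cr = n·P = 3.8 × 37.3 = 141.7 kN
L_e = K·L = 0.5 × 5.52 = 2.760 m
Required I = P_cr·L_e²/(π²E) = 1.417×10^5 × 2.760² / (π² × 1.27×10^10) = 8.614×10^-6 m⁴
I_req = 8.614×10^6 mm⁴
Solid square: I = a⁴/12  ⇒  a = (12I)^(1/4) = (12×8.614×10^6)^(1/4) = 101 mm

a ≈ 101 mm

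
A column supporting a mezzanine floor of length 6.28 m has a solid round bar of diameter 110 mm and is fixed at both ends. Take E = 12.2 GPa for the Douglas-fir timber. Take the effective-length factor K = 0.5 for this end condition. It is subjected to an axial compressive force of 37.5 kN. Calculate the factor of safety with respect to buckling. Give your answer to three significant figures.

I = πd⁴/64 = π×110⁴/64 = 7.187×10^6 mm⁴
I = 7.187×10^6 mm⁴ = 7.187×10^-6 m⁴
Effective length L_e = K·L = 0.5 × 6.28 = 3.140 m
P_cr = π²EI / L_e² = π² × 12.2×10⁹ × 7.187×10^-6 / 3.140² = 8.777×10^4 N
Factor of safety n = P_cr / P = 87.769 / 37.5 = 2.34

n ≈ 2.34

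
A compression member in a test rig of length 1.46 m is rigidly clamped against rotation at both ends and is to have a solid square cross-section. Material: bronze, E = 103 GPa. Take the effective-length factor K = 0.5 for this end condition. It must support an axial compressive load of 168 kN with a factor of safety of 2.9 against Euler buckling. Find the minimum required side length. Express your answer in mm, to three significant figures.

a ≈ 41.8 mm

Required P_cr = n·P = 2.9 × 168 = 487.2 kN
L_e = K·L = 0.5 × 1.46 = 0.7300 m
Required I = P_cr·L_e²/(π²E) = 4.872×10^5 × 0.7300² / (π² × 1.03×10^11) = 2.554×10^-7 m⁴
I_req = 2.554×10^5 mm⁴
Solid square: I = a⁴/12  ⇒  a = (12I)^(1/4) = (12×2.554×10^5)^(1/4) = 41.8 mm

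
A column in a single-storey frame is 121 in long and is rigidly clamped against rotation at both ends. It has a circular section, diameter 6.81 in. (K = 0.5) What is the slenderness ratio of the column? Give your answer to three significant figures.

λ ≈ 35.5

For a solid circle r = d/4 = 6.81/4 = 1.702 in
L_e = K·L = 0.5 × 121 = 60.50 in
λ = L_e / r_min = 60.500 / 1.702 = 35.5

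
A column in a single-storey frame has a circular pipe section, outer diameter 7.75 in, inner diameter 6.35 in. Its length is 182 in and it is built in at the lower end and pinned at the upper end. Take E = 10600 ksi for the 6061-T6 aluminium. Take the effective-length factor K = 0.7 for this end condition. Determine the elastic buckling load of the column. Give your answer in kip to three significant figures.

P_cr ≈ 627 kip

d_o = 7.75 in, d_i = 6.35 in
I = π(d_o⁴ − d_i⁴)/64 = π(7.75⁴ − 6.350⁴)/64 = 97.27 in⁴
Effective length L_e = K·L = 0.7 × 182 = 127.4 in
P_cr = π²EI / L_e² = π² × 10600×10³ × 97.27 / 127.4² = 6.270×10^5 lb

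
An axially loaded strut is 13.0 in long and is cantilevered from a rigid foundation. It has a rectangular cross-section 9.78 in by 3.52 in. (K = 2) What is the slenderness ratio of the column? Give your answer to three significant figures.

Buckling occurs about the weak axis: I_min = h·b³/12 with b = 3.52 in (the shorter side).
I_min = 9.78×3.52³/12 = 35.55 in⁴
A = 34.43 in²;  r_min = √(I/A) = √(35.55/34.43) = 1.016 in
L_e = K·L = 2 × 13.0 = 26.00 in
λ = L_e / r_min = 26.000 / 1.016 = 25.6

λ ≈ 25.6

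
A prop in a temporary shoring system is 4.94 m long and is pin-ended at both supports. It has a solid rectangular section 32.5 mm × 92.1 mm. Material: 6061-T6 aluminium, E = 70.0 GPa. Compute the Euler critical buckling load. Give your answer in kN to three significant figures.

Buckling occurs about the weak axis: I_min = h·b³/12 with b = 32.5 mm (the shorter side).
I_min = 92.1×32.5³/12 = 2.635×10^5 mm⁴
I = 2.635×10^5 mm⁴ = 2.635×10^-7 m⁴
Effective length L_e = K·L = 1 × 4.94 = 4.940 m
P_cr = π²EI / L_e² = π² × 70.0×10⁹ × 2.635×10^-7 / 4.940² = 7.459×10^3 N

P_cr ≈ 7.46 kN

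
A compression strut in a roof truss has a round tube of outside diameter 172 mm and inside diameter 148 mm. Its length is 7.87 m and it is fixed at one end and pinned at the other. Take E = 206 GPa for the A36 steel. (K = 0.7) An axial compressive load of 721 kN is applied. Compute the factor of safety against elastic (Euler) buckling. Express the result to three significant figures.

n ≈ 1.80

d_o = 172 mm, d_i = 148 mm
I = π(d_o⁴ − d_i⁴)/64 = π(172⁴ − 148.0⁴)/64 = 1.941×10^7 mm⁴
I = 1.941×10^7 mm⁴ = 1.941×10^-5 m⁴
Effective length L_e = K·L = 0.7 × 7.87 = 5.509 m
P_cr = π²EI / L_e² = π² × 206×10⁹ × 1.941×10^-5 / 5.509² = 1.300×10^6 N
Factor of safety n = P_cr / P = 1300.3 / 721 = 1.80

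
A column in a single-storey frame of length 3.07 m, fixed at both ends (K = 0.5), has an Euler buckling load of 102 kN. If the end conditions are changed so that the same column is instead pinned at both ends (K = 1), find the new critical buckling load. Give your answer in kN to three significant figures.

P_cr ∝ 1/K², so P_cr,new = P_cr,old × (K_old/K_new)² = 102 × (0.5/1)²
= 102 × 0.2500 = 25.5 kN

P_cr ≈ 25.5 kN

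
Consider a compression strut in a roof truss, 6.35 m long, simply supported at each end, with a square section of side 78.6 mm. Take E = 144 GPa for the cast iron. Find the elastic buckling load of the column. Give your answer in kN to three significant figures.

P_cr ≈ 112 kN

I = a⁴/12 = 78.6⁴/12 = 3.181×10^6 mm⁴
I = 3.181×10^6 mm⁴ = 3.181×10^-6 m⁴
Effective length L_e = K·L = 1 × 6.35 = 6.350 m
P_cr = π²EI / L_e² = π² × 144×10⁹ × 3.181×10^-6 / 6.350² = 1.121×10^5 N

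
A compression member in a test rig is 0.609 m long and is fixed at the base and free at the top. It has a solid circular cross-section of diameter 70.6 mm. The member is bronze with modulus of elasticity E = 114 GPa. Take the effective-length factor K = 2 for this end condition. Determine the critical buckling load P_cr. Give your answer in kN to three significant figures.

P_cr ≈ 925 kN

I = πd⁴/64 = π×70.6⁴/64 = 1.220×10^6 mm⁴
I = 1.220×10^6 mm⁴ = 1.220×10^-6 m⁴
Effective length L_e = K·L = 2 × 0.609 = 1.218 m
P_cr = π²EI / L_e² = π² × 114×10⁹ × 1.220×10^-6 / 1.218² = 9.249×10^5 N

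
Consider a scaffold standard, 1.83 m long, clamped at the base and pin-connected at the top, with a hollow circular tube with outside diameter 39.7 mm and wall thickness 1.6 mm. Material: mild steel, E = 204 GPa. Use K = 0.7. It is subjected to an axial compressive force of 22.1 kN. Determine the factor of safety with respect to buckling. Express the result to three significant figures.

n ≈ 1.93

Inner diameter d_i = 39.7 − 2×1.6 = 36.50 mm
I = π(d_o⁴ − d_i⁴)/64 = π(39.7⁴ − 36.50⁴)/64 = 3.481×10^4 mm⁴
I = 3.481×10^4 mm⁴ = 3.481×10^-8 m⁴
Effective length L_e = K·L = 0.7 × 1.83 = 1.281 m
P_cr = π²EI / L_e² = π² × 204×10⁹ × 3.481×10^-8 / 1.281² = 4.271×10^4 N
Factor of safety n = P_cr / P = 42.712 / 22.1 = 1.93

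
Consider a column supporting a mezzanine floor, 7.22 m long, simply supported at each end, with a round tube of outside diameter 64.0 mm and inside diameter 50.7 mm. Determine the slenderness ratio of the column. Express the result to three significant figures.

d_o = 64.0 mm, d_i = 50.7 mm
I = π(d_o⁴ − d_i⁴)/64 = π(64.0⁴ − 50.70⁴)/64 = 4.992×10^5 mm⁴
A = 1.198×10^3 mm²;  r_min = √(I/A) = √(4.992×10^5/1.198×10^3) = 20.41 mm
L_e = K·L = 1 × 7.22 m = 7.220 m = 7220.0 mm
λ = L_e / r_min = 7220.0 / 20.41 = 354

λ ≈ 354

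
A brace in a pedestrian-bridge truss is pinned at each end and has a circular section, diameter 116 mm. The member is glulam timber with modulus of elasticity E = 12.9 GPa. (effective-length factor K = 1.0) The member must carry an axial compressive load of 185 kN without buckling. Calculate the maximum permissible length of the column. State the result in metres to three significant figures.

L_max ≈ 2.47 m

I = πd⁴/64 = π×116⁴/64 = 8.888×10^6 mm⁴
I = 8.888×10^-6 m⁴
At the buckling limit P_cr = P = 1.850×10^5 N
From P_cr = π²EI/(K·L)²:  L = (1/K)·√(π²EI/P_cr) = (1/1)·√(π²×1.29×10^10×8.888×10^-6/1.850×10^5)
L = 2.47 m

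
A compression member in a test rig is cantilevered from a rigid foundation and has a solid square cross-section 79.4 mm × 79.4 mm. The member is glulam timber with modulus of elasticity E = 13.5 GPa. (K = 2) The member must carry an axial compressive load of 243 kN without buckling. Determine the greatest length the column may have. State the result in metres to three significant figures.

L_max ≈ 0.674 m

I = a⁴/12 = 79.4⁴/12 = 3.312×10^6 mm⁴
I = 3.312×10^-6 m⁴
At the buckling limit P_cr = P = 2.430×10^5 N
From P_cr = π²EI/(K·L)²:  L = (1/K)·√(π²EI/P_cr) = (1/2)·√(π²×1.35×10^10×3.312×10^-6/2.430×10^5)
L = 0.674 m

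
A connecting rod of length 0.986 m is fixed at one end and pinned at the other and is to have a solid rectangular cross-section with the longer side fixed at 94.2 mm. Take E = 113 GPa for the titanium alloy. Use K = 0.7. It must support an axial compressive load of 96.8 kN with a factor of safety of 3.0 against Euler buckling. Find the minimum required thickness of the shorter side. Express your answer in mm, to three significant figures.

b ≈ 25.1 mm

Required P_cr = n·P = 3.0 × 96.8 = 290.4 kN
L_e = K·L = 0.7 × 0.986 = 0.6902 m
Required I = P_cr·L_e²/(π²E) = 2.904×10^5 × 0.6902² / (π² × 1.13×10^11) = 1.240×10^-7 m⁴
I_req = 1.240×10^5 mm⁴
Rectangle, weak axis: I_min = h·b³/12 with h = 94.2 mm fixed  ⇒  b = (12I/h)^(1/3) = 25.1 mm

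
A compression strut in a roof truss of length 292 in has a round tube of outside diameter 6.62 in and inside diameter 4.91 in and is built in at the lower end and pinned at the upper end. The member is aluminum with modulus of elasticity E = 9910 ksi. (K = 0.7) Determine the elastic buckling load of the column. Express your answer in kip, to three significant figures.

d_o = 6.62 in, d_i = 4.91 in
I = π(d_o⁴ − d_i⁴)/64 = π(6.62⁴ − 4.910⁴)/64 = 65.75 in⁴
Effective length L_e = K·L = 0.7 × 292 = 204.4 in
P_cr = π²EI / L_e² = π² × 9910×10³ × 65.75 / 204.4² = 1.539×10^5 lb

P_cr ≈ 154 kip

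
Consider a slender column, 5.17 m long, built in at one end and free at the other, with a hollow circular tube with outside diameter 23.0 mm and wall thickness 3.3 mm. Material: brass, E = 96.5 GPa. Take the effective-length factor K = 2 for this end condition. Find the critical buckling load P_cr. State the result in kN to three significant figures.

Inner diameter d_i = 23.0 − 2×3.3 = 16.40 mm
I = π(d_o⁴ − d_i⁴)/64 = π(23.0⁴ − 16.40⁴)/64 = 1.019×10^4 mm⁴
I = 1.019×10^4 mm⁴ = 1.019×10^-8 m⁴
Effective length L_e = K·L = 2 × 5.17 = 10.34 m
P_cr = π²EI / L_e² = π² × 96.5×10⁹ × 1.019×10^-8 / 10.34² = 90.74 N

P_cr ≈ 0.0907 kN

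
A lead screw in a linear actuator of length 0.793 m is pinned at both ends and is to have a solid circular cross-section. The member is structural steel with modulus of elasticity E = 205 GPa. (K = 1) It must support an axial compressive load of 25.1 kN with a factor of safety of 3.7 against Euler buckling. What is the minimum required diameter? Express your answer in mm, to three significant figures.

Required P_cr = n·P = 3.7 × 25.1 = 92.87 kN
L_e = K·L = 1 × 0.793 = 0.7930 m
Required I = P_cr·L_e²/(π²E) = 9.287×10^4 × 0.7930² / (π² × 2.05×10^11) = 2.886×10^-8 m⁴
I_req = 2.886×10^4 mm⁴
Solid circle: I = πd⁴/64  ⇒  d = (64I/π)^(1/4) = (64×2.886×10^4/π)^(1/4) = 27.7 mm

d ≈ 27.7 mm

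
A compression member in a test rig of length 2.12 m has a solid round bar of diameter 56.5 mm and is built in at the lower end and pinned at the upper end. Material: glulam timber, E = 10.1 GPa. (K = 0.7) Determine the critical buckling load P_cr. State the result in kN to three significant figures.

I = πd⁴/64 = π×56.5⁴/64 = 5.002×10^5 mm⁴
I = 5.002×10^5 mm⁴ = 5.002×10^-7 m⁴
Effective length L_e = K·L = 0.7 × 2.12 = 1.484 m
P_cr = π²EI / L_e² = π² × 10.1×10⁹ × 5.002×10^-7 / 1.484² = 2.264×10^4 N

P_cr ≈ 22.6 kN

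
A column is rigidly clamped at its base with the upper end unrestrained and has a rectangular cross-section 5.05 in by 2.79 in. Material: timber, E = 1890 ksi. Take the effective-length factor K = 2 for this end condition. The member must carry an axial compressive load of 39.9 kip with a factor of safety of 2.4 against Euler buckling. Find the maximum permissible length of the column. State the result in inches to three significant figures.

Buckling occurs about the weak axis: I_min = h·b³/12 with b = 2.79 in (the shorter side).
I_min = 5.05×2.79³/12 = 9.140 in⁴
Required critical load P_cr = n·P = 2.4 × 39.9 = 95.76 kip = 9.576×10^4 lb
From P_cr = π²EI/(K·L)²:  L = (1/K)·√(π²EI/P_cr) = (1/2)·√(π²×1.89×10^6×9.140/9.576×10^4)
L = 21.1 in

L_max ≈ 21.1 in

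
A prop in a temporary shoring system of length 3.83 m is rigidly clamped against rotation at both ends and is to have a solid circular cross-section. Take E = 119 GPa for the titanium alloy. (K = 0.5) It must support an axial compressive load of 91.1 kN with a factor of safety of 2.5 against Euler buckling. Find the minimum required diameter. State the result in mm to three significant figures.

d ≈ 61.7 mm

Required P_cr = n·P = 2.5 × 91.1 = 227.8 kN
L_e = K·L = 0.5 × 3.83 = 1.915 m
Required I = P_cr·L_e²/(π²E) = 2.277×10^5 × 1.915² / (π² × 1.19×10^11) = 7.111×10^-7 m⁴
I_req = 7.111×10^5 mm⁴
Solid circle: I = πd⁴/64  ⇒  d = (64I/π)^(1/4) = (64×7.111×10^5/π)^(1/4) = 61.7 mm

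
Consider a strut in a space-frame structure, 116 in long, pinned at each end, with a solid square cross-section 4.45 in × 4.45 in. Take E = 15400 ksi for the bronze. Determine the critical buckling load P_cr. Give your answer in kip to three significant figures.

P_cr ≈ 369 kip

I = a⁴/12 = 4.45⁴/12 = 32.68 in⁴
Effective length L_e = K·L = 1 × 116 = 116.0 in
P_cr = π²EI / L_e² = π² × 15400×10³ × 32.68 / 116.0² = 3.691×10^5 lb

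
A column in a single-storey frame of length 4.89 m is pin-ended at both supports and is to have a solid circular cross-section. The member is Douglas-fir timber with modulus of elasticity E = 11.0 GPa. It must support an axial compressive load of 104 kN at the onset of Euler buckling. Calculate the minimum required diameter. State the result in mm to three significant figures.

L_e = K·L = 1 × 4.89 = 4.890 m
Required I = P_cr·L_e²/(π²E) = 1.040×10^5 × 4.890² / (π² × 1.10×10^10) = 2.291×10^-5 m⁴
I_req = 2.291×10^7 mm⁴
Solid circle: I = πd⁴/64  ⇒  d = (64I/π)^(1/4) = (64×2.291×10^7/π)^(1/4) = 147 mm

d ≈ 147 mm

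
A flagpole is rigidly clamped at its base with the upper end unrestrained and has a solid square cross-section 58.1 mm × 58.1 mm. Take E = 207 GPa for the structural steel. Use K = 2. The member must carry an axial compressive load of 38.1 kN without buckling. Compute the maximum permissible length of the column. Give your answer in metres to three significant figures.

I = a⁴/12 = 58.1⁴/12 = 9.496×10^5 mm⁴
I = 9.496×10^-7 m⁴
At the buckling limit P_cr = P = 3.810×10^4 N
From P_cr = π²EI/(K·L)²:  L = (1/K)·√(π²EI/P_cr) = (1/2)·√(π²×2.07×10^11×9.496×10^-7/3.810×10^4)
L = 3.57 m

L_max ≈ 3.57 m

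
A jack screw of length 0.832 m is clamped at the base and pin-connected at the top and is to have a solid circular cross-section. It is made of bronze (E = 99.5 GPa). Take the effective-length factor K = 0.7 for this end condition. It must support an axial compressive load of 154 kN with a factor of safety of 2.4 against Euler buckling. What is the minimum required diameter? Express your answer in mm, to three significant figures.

Required P_cr = n·P = 2.4 × 154 = 369.6 kN
L_e = K·L = 0.7 × 0.832 = 0.5824 m
Required I = P_cr·L_e²/(π²E) = 3.696×10^5 × 0.5824² / (π² × 9.95×10^10) = 1.277×10^-7 m⁴
I_req = 1.277×10^5 mm⁴
Solid circle: I = πd⁴/64  ⇒  d = (64I/π)^(1/4) = (64×1.277×10^5/π)^(1/4) = 40.2 mm

d ≈ 40.2 mm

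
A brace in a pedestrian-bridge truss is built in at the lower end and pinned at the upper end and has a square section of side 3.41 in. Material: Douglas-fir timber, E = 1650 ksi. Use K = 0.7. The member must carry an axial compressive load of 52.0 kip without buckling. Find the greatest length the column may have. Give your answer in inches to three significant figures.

I = a⁴/12 = 3.41⁴/12 = 11.27 in⁴
At the buckling limit P_cr = P = 5.200×10^4 lb
From P_cr = π²EI/(K·L)²:  L = (1/K)·√(π²EI/P_cr) = (1/0.7)·√(π²×1.65×10^6×11.27/5.200×10^4)
L = 84.9 in

L_max ≈ 84.9 in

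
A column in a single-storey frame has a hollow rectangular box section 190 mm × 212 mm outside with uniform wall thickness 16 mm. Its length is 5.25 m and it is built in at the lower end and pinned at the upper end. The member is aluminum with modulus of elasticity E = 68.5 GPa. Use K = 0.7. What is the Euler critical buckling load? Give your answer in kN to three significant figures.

Inner dimensions: h_i = 212 − 2×16 = 180.0 mm, b_i = 190 − 2×16 = 158.0 mm
Weak-axis I_min = (h_o·b_o³ − h_i·b_i³)/12 with b_o = 190, b_i = 158.0 mm (shorter outer/inner sides).
I_min = (212×190³ − 180.0×158.0³)/12 = 6.201×10^7 mm⁴
I = 6.201×10^7 mm⁴ = 6.201×10^-5 m⁴
Effective length L_e = K·L = 0.7 × 5.25 = 3.675 m
P_cr = π²EI / L_e² = π² × 68.5×10⁹ × 6.201×10^-5 / 3.675² = 3.104×10^6 N

P_cr ≈ 3100 kN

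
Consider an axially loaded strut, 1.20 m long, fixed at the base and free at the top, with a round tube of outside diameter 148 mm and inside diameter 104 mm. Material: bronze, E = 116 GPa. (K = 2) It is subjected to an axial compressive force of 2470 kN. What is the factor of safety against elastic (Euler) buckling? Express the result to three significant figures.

n ≈ 1.43

d_o = 148 mm, d_i = 104 mm
I = π(d_o⁴ − d_i⁴)/64 = π(148⁴ − 104.0⁴)/64 = 1.781×10^7 mm⁴
I = 1.781×10^7 mm⁴ = 1.781×10^-5 m⁴
Effective length L_e = K·L = 2 × 1.20 = 2.400 m
P_cr = π²EI / L_e² = π² × 116×10⁹ × 1.781×10^-5 / 2.400² = 3.540×10^6 N
Factor of safety n = P_cr / P = 3539.7 / 2470 = 1.43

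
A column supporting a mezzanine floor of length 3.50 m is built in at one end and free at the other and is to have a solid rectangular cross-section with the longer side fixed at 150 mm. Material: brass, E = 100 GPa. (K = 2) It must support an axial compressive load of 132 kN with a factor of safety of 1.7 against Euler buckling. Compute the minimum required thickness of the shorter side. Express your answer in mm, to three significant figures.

b ≈ 96.2 mm

Required P_cr = n·P = 1.7 × 132 = 224.4 kN
L_e = K·L = 2 × 3.50 = 7.000 m
Required I = P_cr·L_e²/(π²E) = 2.244×10^5 × 7.000² / (π² × 1.00×10^11) = 1.114×10^-5 m⁴
I_req = 1.114×10^7 mm⁴
Rectangle, weak axis: I_min = h·b³/12 with h = 150 mm fixed  ⇒  b = (12I/h)^(1/3) = 96.2 mm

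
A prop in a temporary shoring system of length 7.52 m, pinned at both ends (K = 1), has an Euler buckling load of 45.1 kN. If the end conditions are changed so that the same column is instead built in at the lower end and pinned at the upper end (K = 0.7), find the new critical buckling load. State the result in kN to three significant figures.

P_cr ∝ 1/K², so P_cr,new = P_cr,old × (K_old/K_new)² = 45.1 × (1/0.7)²
= 45.1 × 2.041 = 92.0 kN

P_cr ≈ 92.0 kN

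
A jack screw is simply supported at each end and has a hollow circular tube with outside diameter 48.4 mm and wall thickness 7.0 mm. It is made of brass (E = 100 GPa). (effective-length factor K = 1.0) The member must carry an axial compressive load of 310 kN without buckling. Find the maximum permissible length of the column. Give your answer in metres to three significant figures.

L_max ≈ 0.799 m

Inner diameter d_i = 48.4 − 2×7.0 = 34.40 mm
I = π(d_o⁴ − d_i⁴)/64 = π(48.4⁴ − 34.40⁴)/64 = 2.006×10^5 mm⁴
I = 2.006×10^-7 m⁴
At the buckling limit P_cr = P = 3.100×10^5 N
From P_cr = π²EI/(K·L)²:  L = (1/K)·√(π²EI/P_cr) = (1/1)·√(π²×1.00×10^11×2.006×10^-7/3.100×10^5)
L = 0.799 m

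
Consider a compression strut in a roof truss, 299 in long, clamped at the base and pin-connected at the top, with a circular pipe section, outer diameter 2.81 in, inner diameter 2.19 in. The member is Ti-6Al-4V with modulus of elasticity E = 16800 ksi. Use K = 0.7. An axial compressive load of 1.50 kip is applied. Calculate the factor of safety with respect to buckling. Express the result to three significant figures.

d_o = 2.81 in, d_i = 2.19 in
I = π(d_o⁴ − d_i⁴)/64 = π(2.81⁴ − 2.190⁴)/64 = 1.931 in⁴
Effective length L_e = K·L = 0.7 × 299 = 209.3 in
P_cr = π²EI / L_e² = π² × 16800×10³ × 1.931 / 209.3² = 7.310×10^3 lb
Factor of safety n = P_cr / P = 7.3104 / 1.50 = 4.87

n ≈ 4.87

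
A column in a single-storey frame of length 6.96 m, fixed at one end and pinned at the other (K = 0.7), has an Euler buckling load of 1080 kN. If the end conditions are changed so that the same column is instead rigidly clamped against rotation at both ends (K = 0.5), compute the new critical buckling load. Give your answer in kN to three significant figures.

P_cr ≈ 2120 kN

P_cr ∝ 1/K², so P_cr,new = P_cr,old × (K_old/K_new)² = 1080 × (0.7/0.5)²
= 1080 × 1.960 = 2120 kN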